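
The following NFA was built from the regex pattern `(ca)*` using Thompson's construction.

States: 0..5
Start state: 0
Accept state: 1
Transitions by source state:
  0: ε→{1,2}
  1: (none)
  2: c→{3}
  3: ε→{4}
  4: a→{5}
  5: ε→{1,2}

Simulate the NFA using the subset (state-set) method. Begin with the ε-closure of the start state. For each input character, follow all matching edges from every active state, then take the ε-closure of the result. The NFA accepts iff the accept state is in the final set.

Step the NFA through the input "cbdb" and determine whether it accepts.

Answer: REJECT

Steps:
initial (ε-close {0}): {0,1,2}
'c' @ 1: {3,4}
'b' @ 2: {}  — state set empty
rest 'db' ignored (set empty)
after full input: {}  (accept=1 not in)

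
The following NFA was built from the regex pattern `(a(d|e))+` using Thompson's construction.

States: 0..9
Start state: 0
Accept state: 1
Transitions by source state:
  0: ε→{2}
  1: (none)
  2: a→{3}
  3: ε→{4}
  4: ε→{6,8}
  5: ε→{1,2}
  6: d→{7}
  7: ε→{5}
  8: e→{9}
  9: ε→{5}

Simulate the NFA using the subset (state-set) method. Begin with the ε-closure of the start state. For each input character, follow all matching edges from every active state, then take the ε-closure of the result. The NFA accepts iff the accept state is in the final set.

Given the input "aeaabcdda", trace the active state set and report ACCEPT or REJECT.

Answer: REJECT

Derivation:
initial (ε-close {0}): {0,2}
'a' @ 1: {3,4,6,8}
'e' @ 2: {1,2,5,9}  (accept∈set)
'a' @ 3: {3,4,6,8}
'a' @ 4: {}  — no active states
rest 'bcdda' ignored (set empty)
final: {}; accept 1 not in set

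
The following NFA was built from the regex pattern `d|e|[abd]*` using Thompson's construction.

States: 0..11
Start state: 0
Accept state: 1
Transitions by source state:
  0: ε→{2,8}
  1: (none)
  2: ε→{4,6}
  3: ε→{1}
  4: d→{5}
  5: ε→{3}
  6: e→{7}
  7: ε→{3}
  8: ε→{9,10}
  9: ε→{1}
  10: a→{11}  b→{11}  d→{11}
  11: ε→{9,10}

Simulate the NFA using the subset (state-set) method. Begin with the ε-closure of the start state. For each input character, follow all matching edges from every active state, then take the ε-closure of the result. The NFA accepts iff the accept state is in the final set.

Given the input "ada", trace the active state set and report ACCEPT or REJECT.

S₀ = ε-closure({0}) = {0,1,2,4,6,8,9,10}
'a' @ 1: {1,9,10,11}  ✓accept
'd' @ 2: {1,9,10,11}  ✓accept
'a' @ 3: {1,9,10,11}  ✓accept
final: {1,9,10,11}; accept 1 in set

Answer: ACCEPT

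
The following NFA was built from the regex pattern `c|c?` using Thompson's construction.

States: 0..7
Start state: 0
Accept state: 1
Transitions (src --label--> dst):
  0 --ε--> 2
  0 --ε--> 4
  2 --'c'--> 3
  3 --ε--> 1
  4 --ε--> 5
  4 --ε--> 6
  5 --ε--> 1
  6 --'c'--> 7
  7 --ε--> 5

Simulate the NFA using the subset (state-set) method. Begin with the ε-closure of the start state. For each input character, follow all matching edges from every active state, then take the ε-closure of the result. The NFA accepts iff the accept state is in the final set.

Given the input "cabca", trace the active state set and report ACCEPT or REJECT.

S₀ = ε-closure({0}) = {0,1,2,4,5,6}
'c' @ 1: {1,3,5,7}  ✓accept
'a' @ 2: {}  — state set empty
rest 'bca' ignored (set empty)
after full input: {}  (accept=1 not in)

Answer: REJECT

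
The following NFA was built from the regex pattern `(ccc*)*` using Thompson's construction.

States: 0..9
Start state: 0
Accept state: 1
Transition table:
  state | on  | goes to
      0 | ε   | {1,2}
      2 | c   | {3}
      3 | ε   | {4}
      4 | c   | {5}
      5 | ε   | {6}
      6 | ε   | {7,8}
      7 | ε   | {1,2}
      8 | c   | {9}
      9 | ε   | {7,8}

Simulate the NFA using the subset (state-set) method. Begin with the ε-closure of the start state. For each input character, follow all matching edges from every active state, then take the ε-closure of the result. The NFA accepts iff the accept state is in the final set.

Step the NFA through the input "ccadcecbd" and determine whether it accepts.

start: ε-closure({0}) = {0,1,2}
'c' @ 1: {3,4}
'c' @ 2: {1,2,5,6,7,8}  [accepting]
'a' @ 3: {}  — dead — no transitions
rest 'dcecbd' ignored (set empty)
final: {}; accept 1 not in set

Answer: REJECT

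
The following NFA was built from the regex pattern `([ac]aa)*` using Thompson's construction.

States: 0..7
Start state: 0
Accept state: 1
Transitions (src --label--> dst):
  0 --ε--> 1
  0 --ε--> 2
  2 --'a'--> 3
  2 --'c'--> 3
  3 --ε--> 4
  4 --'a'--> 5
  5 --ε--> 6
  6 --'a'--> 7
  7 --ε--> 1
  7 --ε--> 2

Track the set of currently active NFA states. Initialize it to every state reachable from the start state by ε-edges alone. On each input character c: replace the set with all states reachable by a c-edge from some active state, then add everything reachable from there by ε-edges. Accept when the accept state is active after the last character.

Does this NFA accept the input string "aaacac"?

Answer: REJECT

Trace:
start: ε-closure({0}) = {0,1,2}
'a' @ 1: {3,4}
'a' @ 2: {5,6}
'a' @ 3: {1,2,7}  [accepting]
'c' @ 4: {3,4}
'a' @ 5: {5,6}
'c' @ 6: {}  — no active states
after full input: {}  (accept=1 not in)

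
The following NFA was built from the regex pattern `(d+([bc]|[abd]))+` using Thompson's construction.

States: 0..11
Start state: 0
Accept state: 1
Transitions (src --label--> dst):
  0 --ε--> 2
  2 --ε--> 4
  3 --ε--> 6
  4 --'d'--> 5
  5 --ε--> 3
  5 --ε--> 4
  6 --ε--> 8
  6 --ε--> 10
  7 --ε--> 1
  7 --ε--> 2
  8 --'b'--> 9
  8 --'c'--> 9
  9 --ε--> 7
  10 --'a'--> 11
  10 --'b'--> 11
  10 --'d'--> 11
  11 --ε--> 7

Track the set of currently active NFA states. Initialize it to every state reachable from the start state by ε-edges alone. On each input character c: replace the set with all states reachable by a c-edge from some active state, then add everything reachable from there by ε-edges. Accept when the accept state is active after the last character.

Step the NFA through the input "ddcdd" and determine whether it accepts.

S₀ = ε-closure({0}) = {0,2,4}
'd' @ 1: {3,4,5,6,8,10}
'd' @ 2: {1,2,3,4,5,6,7,8,10,11}  ✓accept
'c' @ 3: {1,2,4,7,9}  ✓accept
'd' @ 4: {3,4,5,6,8,10}
'd' @ 5: {1,2,3,4,5,6,7,8,10,11}  ✓accept
final: {1,2,3,4,5,6,7,8,10,11}; accept 1 in set

Answer: ACCEPT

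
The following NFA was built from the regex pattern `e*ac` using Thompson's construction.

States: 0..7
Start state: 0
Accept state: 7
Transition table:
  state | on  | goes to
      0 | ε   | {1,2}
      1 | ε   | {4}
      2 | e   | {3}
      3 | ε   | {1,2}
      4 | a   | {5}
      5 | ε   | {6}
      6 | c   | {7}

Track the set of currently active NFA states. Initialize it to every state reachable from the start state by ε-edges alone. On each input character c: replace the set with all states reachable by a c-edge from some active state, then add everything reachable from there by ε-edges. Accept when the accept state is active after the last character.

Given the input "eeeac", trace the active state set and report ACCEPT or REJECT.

initial (ε-close {0}): {0,1,2,4}
'e' @ 1: {1,2,3,4}
'e' @ 2: {1,2,3,4}
'e' @ 3: {1,2,3,4}
'a' @ 4: {5,6}
'c' @ 5: {7}  ✓accept
final: {7}; accept 7 in set

Answer: ACCEPT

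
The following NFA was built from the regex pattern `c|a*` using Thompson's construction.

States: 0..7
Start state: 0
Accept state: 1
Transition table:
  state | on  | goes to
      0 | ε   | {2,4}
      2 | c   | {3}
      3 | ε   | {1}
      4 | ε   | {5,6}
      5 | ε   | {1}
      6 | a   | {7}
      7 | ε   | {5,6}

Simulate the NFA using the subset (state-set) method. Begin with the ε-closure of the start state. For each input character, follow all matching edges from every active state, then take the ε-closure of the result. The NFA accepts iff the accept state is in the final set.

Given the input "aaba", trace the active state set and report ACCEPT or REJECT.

Answer: REJECT

Steps:
initial (ε-close {0}): {0,1,2,4,5,6}
'a' @ 1: {1,5,6,7}  [accepting]
'a' @ 2: {1,5,6,7}  [accepting]
'b' @ 3: {}  — no active states
rest 'a' ignored (set empty)
end set {} — state 1 not in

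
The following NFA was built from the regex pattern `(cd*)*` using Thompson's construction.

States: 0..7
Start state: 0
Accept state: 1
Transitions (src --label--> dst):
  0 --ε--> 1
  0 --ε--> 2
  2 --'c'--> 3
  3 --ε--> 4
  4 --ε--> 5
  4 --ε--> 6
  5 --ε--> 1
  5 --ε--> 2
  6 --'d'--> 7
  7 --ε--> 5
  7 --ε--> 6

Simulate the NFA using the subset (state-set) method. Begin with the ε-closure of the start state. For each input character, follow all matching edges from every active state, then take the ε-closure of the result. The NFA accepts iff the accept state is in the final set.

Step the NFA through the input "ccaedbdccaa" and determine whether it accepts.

initial (ε-close {0}): {0,1,2}
'c' @ 1: {1,2,3,4,5,6}  [accepting]
'c' @ 2: {1,2,3,4,5,6}  [accepting]
'a' @ 3: {}  — no active states
rest 'edbdccaa' ignored (set empty)
end set {} — state 1 not in

Answer: REJECT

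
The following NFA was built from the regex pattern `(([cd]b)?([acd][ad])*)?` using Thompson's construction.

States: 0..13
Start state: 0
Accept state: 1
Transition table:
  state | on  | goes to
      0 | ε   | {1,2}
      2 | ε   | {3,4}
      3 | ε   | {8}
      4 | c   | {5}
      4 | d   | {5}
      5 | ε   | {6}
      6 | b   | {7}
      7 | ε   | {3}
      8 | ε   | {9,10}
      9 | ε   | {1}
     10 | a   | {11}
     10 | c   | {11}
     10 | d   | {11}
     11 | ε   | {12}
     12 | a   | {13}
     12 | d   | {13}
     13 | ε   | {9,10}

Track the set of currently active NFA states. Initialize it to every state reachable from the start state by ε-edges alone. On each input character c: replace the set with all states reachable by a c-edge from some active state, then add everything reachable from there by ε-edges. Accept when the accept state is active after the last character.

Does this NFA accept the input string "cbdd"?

S₀ = ε-closure({0}) = {0,1,2,3,4,8,9,10}
'c' @ 1: {5,6,11,12}
'b' @ 2: {1,3,7,8,9,10}  ✓accept
'd' @ 3: {11,12}
'd' @ 4: {1,9,10,13}  ✓accept
after full input: {1,9,10,13}  (accept=1 in)

Answer: ACCEPT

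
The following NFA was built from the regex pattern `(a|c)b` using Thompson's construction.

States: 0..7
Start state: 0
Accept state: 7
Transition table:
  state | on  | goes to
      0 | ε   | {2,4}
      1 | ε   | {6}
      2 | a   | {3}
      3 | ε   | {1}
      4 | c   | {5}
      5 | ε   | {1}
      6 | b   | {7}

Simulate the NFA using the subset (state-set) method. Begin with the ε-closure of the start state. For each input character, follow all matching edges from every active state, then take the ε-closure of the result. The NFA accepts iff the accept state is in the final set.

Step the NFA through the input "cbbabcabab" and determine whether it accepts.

Answer: REJECT

Trace:
S₀ = ε-closure({0}) = {0,2,4}
'c' @ 1: {1,5,6}
'b' @ 2: {7}  ✓accept
'b' @ 3: {}  — dead — no transitions
rest 'abcabab' ignored (set empty)
after full input: {}  (accept=7 not in)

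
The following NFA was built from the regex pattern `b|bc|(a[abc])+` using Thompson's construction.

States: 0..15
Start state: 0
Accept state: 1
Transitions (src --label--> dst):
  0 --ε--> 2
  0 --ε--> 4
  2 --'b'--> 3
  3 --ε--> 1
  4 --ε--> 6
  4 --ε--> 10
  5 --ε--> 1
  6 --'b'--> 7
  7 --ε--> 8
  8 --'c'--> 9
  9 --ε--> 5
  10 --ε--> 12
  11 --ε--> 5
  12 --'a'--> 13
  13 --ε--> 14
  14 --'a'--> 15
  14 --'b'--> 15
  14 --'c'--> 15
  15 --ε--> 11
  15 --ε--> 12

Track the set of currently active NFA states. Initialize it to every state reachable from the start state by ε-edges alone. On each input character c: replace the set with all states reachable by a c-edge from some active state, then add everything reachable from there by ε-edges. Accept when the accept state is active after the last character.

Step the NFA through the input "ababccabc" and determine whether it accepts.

initial (ε-close {0}): {0,2,4,6,10,12}
'a' @ 1: {13,14}
'b' @ 2: {1,5,11,12,15}  [accepting]
'a' @ 3: {13,14}
'b' @ 4: {1,5,11,12,15}  [accepting]
'c' @ 5: {}  — no active states
rest 'cabc' ignored (set empty)
final: {}; accept 1 not in set

Answer: REJECT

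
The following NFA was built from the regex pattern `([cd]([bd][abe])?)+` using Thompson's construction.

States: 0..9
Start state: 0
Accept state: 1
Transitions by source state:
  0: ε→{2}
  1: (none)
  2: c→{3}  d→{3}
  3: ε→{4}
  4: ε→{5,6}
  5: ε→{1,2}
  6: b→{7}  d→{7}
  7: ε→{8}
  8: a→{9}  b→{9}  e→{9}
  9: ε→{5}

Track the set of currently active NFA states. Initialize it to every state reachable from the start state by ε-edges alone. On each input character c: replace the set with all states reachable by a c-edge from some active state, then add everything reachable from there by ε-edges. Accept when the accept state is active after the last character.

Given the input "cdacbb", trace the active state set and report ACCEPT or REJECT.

initial (ε-close {0}): {0,2}
'c' @ 1: {1,2,3,4,5,6}  ✓accept
'd' @ 2: {1,2,3,4,5,6,7,8}  ✓accept
'a' @ 3: {1,2,5,9}  ✓accept
'c' @ 4: {1,2,3,4,5,6}  ✓accept
'b' @ 5: {7,8}
'b' @ 6: {1,2,5,9}  ✓accept
after full input: {1,2,5,9}  (accept=1 in)

Answer: ACCEPT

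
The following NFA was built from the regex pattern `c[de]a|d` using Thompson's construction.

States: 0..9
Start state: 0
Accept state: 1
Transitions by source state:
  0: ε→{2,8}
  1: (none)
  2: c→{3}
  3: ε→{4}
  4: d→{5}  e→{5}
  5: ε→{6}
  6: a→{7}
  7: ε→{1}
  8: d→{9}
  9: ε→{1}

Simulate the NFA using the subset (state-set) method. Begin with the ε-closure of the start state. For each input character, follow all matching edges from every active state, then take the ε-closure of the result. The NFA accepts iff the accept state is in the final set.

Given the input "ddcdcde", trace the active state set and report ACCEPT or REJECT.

start: ε-closure({0}) = {0,2,8}
'd' @ 1: {1,9}  ✓accept
'd' @ 2: {}  — no active states
rest 'cdcde' ignored (set empty)
end set {} — state 1 not in

Answer: REJECT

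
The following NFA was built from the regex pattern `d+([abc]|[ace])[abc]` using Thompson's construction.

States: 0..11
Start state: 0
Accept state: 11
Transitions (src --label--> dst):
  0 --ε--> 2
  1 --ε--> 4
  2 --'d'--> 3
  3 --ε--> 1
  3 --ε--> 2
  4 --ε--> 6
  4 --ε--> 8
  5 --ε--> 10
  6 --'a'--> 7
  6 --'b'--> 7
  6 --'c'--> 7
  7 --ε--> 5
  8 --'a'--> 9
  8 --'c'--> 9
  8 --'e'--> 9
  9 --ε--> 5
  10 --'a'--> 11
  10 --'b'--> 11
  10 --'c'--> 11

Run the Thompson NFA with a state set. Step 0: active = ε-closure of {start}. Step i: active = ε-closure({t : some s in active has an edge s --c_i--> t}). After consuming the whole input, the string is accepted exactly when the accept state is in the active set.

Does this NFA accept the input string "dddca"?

Answer: ACCEPT

Trace:
initial (ε-close {0}): {0,2}
'd' @ 1: {1,2,3,4,6,8}
'd' @ 2: {1,2,3,4,6,8}
'd' @ 3: {1,2,3,4,6,8}
'c' @ 4: {5,7,9,10}
'a' @ 5: {11}  [accepting]
after full input: {11}  (accept=11 in)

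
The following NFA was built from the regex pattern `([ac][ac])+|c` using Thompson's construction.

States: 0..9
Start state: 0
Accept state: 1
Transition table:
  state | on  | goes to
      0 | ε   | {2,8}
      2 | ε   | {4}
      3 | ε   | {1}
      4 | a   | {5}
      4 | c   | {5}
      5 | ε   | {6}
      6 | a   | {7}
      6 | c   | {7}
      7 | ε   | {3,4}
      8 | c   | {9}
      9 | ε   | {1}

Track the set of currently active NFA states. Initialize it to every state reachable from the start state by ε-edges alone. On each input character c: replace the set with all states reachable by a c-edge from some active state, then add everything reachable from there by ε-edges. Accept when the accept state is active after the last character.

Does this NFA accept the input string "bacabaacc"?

S₀ = ε-closure({0}) = {0,2,4,8}
'b' @ 1: {}  — state set empty
rest 'acabaacc' ignored (set empty)
end set {} — state 1 not in

Answer: REJECT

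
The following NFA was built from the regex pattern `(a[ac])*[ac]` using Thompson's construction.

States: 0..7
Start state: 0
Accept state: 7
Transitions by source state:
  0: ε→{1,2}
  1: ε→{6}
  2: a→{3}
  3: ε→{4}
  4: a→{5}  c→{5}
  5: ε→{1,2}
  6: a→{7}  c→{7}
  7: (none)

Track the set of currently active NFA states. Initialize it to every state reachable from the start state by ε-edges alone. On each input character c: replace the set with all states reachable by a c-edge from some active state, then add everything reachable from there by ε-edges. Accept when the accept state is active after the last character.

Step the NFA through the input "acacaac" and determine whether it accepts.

initial (ε-close {0}): {0,1,2,6}
'a' @ 1: {3,4,7}  ✓accept
'c' @ 2: {1,2,5,6}
'a' @ 3: {3,4,7}  ✓accept
'c' @ 4: {1,2,5,6}
'a' @ 5: {3,4,7}  ✓accept
'a' @ 6: {1,2,5,6}
'c' @ 7: {7}  ✓accept
end set {7} — state 7 in

Answer: ACCEPT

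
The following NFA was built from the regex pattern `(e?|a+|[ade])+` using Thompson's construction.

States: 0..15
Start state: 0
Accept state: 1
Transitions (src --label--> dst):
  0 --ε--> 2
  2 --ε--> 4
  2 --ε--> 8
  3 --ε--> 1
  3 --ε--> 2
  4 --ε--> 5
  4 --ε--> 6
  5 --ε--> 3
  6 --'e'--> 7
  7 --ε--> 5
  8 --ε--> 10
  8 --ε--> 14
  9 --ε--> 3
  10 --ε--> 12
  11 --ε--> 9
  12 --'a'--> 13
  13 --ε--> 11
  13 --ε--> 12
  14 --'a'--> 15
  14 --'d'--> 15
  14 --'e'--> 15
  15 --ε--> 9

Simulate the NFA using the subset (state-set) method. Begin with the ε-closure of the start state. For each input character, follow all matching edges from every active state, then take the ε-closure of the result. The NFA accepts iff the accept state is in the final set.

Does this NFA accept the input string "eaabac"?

Answer: REJECT

Derivation:
initial (ε-close {0}): {0,1,2,3,4,5,6,8,10,12,14}
'e' @ 1: {1,2,3,4,5,6,7,8,9,10,12,14,15}  ✓accept
'a' @ 2: {1,2,3,4,5,6,8,9,10,11,12,13,14,15}  ✓accept
'a' @ 3: {1,2,3,4,5,6,8,9,10,11,12,13,14,15}  ✓accept
'b' @ 4: {}  — state set empty
rest 'ac' ignored (set empty)
final: {}; accept 1 not in set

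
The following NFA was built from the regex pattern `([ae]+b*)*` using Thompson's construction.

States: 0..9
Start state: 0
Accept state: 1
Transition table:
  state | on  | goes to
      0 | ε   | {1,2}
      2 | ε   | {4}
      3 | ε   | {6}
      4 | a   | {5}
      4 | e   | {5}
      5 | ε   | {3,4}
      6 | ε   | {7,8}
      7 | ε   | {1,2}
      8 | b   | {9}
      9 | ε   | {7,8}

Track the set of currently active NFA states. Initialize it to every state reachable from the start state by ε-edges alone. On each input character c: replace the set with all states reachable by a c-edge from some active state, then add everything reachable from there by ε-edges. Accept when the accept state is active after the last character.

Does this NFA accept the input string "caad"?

initial (ε-close {0}): {0,1,2,4}
'c' @ 1: {}  — no active states
rest 'aad' ignored (set empty)
end set {} — state 1 not in

Answer: REJECT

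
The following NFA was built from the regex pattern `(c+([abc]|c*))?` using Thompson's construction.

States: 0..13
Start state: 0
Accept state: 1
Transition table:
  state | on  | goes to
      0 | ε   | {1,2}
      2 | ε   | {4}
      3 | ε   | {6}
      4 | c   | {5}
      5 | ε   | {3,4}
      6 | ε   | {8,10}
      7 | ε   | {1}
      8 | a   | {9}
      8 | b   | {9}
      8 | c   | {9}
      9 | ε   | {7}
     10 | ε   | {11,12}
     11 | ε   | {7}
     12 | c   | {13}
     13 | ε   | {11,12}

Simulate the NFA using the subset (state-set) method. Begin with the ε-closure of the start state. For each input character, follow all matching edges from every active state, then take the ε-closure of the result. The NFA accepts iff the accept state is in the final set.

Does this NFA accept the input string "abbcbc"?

initial (ε-close {0}): {0,1,2,4}
'a' @ 1: {}  — no active states
rest 'bbcbc' ignored (set empty)
after full input: {}  (accept=1 not in)

Answer: REJECT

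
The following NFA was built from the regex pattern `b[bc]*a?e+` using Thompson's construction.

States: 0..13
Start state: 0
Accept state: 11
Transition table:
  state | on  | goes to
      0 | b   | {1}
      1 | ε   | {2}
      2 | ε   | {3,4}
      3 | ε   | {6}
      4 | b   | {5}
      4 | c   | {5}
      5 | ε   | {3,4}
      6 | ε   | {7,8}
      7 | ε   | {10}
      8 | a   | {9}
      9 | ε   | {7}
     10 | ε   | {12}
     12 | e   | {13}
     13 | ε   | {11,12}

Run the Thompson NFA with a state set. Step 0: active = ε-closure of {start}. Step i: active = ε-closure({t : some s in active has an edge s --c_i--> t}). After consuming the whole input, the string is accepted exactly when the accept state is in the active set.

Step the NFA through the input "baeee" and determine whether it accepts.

Answer: ACCEPT

Derivation:
S₀ = ε-closure({0}) = {0}
'b' @ 1: {1,2,3,4,6,7,8,10,12}
'a' @ 2: {7,9,10,12}
'e' @ 3: {11,12,13}  (accept∈set)
'e' @ 4: {11,12,13}  (accept∈set)
'e' @ 5: {11,12,13}  (accept∈set)
end set {11,12,13} — state 11 in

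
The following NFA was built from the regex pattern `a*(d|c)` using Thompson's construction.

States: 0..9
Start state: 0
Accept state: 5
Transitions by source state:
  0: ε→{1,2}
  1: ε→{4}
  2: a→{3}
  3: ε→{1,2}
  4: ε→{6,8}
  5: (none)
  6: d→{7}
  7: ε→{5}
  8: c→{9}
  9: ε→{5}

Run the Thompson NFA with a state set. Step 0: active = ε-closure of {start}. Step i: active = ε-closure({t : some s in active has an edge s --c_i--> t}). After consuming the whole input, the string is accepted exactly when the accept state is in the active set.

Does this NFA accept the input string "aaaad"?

S₀ = ε-closure({0}) = {0,1,2,4,6,8}
'a' @ 1: {1,2,3,4,6,8}
'a' @ 2: {1,2,3,4,6,8}
'a' @ 3: {1,2,3,4,6,8}
'a' @ 4: {1,2,3,4,6,8}
'd' @ 5: {5,7}  ✓accept
after full input: {5,7}  (accept=5 in)

Answer: ACCEPT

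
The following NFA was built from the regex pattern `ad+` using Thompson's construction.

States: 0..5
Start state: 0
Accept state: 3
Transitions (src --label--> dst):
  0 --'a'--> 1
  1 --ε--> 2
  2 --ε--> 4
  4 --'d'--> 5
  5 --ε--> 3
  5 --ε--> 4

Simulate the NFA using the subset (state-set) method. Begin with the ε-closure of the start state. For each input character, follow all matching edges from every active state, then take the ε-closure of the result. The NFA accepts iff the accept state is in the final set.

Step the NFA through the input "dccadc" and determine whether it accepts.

Answer: REJECT

Trace:
S₀ = ε-closure({0}) = {0}
'd' @ 1: {}  — no active states
rest 'ccadc' ignored (set empty)
after full input: {}  (accept=3 not in)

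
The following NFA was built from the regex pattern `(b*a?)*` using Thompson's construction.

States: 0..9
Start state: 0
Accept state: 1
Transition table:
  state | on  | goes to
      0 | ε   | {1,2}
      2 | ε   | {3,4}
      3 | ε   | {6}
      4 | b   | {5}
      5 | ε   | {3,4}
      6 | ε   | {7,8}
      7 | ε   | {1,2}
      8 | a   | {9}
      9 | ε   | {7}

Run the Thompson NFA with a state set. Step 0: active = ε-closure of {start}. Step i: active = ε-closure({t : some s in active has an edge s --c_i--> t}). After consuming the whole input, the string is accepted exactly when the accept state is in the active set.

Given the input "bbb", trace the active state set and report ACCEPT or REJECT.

start: ε-closure({0}) = {0,1,2,3,4,6,7,8}
'b' @ 1: {1,2,3,4,5,6,7,8}  (accept∈set)
'b' @ 2: {1,2,3,4,5,6,7,8}  (accept∈set)
'b' @ 3: {1,2,3,4,5,6,7,8}  (accept∈set)
after full input: {1,2,3,4,5,6,7,8}  (accept=1 in)

Answer: ACCEPT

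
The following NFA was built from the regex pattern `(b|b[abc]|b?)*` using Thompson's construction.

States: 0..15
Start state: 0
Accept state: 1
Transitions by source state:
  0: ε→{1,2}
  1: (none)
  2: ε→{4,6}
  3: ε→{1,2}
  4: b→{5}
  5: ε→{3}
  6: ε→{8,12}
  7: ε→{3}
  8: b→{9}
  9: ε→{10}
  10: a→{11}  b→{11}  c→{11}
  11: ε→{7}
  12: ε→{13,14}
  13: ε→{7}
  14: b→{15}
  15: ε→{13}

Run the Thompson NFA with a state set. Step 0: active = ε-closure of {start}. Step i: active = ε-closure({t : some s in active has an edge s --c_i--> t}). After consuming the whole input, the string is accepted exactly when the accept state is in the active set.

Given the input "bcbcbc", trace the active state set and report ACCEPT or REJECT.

start: ε-closure({0}) = {0,1,2,3,4,6,7,8,12,13,14}
'b' @ 1: {1,2,3,4,5,6,7,8,9,10,12,13,14,15}  (accept∈set)
'c' @ 2: {1,2,3,4,6,7,8,11,12,13,14}  (accept∈set)
'b' @ 3: {1,2,3,4,5,6,7,8,9,10,12,13,14,15}  (accept∈set)
'c' @ 4: {1,2,3,4,6,7,8,11,12,13,14}  (accept∈set)
'b' @ 5: {1,2,3,4,5,6,7,8,9,10,12,13,14,15}  (accept∈set)
'c' @ 6: {1,2,3,4,6,7,8,11,12,13,14}  (accept∈set)
after full input: {1,2,3,4,6,7,8,11,12,13,14}  (accept=1 in)

Answer: ACCEPT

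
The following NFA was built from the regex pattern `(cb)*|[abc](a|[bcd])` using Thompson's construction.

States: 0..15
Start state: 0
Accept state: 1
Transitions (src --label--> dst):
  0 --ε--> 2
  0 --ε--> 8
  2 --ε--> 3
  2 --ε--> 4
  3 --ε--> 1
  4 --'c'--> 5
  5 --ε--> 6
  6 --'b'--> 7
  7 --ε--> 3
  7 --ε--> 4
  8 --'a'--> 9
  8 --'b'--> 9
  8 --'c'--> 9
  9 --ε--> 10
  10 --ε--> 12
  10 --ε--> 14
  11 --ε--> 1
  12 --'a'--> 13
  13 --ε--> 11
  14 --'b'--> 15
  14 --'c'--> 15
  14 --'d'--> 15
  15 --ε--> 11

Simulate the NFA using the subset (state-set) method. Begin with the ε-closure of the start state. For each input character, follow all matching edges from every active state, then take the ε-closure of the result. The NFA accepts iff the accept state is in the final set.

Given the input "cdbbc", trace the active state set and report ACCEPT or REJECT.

Answer: REJECT

Derivation:
initial (ε-close {0}): {0,1,2,3,4,8}
'c' @ 1: {5,6,9,10,12,14}
'd' @ 2: {1,11,15}  [accepting]
'b' @ 3: {}  — no active states
rest 'bc' ignored (set empty)
final: {}; accept 1 not in set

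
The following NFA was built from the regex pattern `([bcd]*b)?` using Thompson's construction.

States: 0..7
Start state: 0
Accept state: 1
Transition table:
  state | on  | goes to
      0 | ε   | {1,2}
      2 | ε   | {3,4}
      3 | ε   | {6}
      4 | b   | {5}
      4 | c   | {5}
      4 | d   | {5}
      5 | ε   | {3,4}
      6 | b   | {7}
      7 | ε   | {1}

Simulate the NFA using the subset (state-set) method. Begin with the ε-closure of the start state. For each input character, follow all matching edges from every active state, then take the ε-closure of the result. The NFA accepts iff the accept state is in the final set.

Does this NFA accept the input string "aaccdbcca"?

Answer: REJECT

Derivation:
start: ε-closure({0}) = {0,1,2,3,4,6}
'a' @ 1: {}  — no active states
rest 'accdbcca' ignored (set empty)
end set {} — state 1 not in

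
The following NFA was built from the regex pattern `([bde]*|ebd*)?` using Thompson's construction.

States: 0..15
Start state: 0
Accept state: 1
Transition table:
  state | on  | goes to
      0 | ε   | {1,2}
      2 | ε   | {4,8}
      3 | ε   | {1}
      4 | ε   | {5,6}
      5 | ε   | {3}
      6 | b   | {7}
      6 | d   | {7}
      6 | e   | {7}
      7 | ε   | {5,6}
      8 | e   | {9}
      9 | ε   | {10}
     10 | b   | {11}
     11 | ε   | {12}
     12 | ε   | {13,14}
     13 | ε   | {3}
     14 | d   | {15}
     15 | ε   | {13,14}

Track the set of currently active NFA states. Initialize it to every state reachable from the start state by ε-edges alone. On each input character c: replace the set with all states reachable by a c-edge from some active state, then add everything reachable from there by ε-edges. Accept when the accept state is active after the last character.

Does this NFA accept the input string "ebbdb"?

start: ε-closure({0}) = {0,1,2,3,4,5,6,8}
'e' @ 1: {1,3,5,6,7,9,10}  ✓accept
'b' @ 2: {1,3,5,6,7,11,12,13,14}  ✓accept
'b' @ 3: {1,3,5,6,7}  ✓accept
'd' @ 4: {1,3,5,6,7}  ✓accept
'b' @ 5: {1,3,5,6,7}  ✓accept
after full input: {1,3,5,6,7}  (accept=1 in)

Answer: ACCEPT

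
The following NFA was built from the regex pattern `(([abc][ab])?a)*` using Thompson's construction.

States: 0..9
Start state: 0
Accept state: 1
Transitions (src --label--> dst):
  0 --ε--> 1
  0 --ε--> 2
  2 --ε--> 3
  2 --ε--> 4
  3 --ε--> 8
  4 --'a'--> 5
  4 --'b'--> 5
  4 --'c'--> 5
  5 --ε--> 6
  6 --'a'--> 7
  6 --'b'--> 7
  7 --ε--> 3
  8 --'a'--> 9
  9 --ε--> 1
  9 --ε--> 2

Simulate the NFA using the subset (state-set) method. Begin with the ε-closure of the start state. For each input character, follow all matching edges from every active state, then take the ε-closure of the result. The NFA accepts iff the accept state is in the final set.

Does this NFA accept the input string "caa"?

S₀ = ε-closure({0}) = {0,1,2,3,4,8}
'c' @ 1: {5,6}
'a' @ 2: {3,7,8}
'a' @ 3: {1,2,3,4,8,9}  (accept∈set)
final: {1,2,3,4,8,9}; accept 1 in set

Answer: ACCEPT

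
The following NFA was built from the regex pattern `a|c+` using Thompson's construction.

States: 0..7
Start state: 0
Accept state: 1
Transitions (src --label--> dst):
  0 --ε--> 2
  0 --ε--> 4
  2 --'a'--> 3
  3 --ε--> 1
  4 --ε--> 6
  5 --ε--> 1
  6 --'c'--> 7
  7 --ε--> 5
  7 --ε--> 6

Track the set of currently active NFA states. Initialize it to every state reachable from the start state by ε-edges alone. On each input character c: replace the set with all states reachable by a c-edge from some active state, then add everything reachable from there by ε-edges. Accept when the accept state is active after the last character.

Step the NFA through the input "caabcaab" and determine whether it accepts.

Answer: REJECT

Derivation:
S₀ = ε-closure({0}) = {0,2,4,6}
'c' @ 1: {1,5,6,7}  [accepting]
'a' @ 2: {}  — no active states
rest 'abcaab' ignored (set empty)
end set {} — state 1 not in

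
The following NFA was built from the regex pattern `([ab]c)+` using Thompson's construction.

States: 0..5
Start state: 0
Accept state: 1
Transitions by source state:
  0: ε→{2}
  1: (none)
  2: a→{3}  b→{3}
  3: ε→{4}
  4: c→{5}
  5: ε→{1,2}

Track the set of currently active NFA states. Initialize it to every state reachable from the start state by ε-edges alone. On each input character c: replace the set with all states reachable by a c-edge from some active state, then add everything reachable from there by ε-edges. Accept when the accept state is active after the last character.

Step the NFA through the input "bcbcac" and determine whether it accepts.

S₀ = ε-closure({0}) = {0,2}
'b' @ 1: {3,4}
'c' @ 2: {1,2,5}  ✓accept
'b' @ 3: {3,4}
'c' @ 4: {1,2,5}  ✓accept
'a' @ 5: {3,4}
'c' @ 6: {1,2,5}  ✓accept
final: {1,2,5}; accept 1 in set

Answer: ACCEPT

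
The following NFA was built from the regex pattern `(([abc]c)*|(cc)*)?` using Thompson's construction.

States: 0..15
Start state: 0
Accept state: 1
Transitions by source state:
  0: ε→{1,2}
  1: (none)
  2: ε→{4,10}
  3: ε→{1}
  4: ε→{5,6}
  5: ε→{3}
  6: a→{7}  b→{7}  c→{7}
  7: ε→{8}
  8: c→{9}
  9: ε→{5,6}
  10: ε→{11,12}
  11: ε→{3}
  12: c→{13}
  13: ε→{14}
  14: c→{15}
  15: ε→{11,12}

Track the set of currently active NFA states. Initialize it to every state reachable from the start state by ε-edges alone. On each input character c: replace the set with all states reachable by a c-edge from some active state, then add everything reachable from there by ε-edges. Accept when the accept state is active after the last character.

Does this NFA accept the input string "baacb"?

Answer: REJECT

Steps:
S₀ = ε-closure({0}) = {0,1,2,3,4,5,6,10,11,12}
'b' @ 1: {7,8}
'a' @ 2: {}  — dead — no transitions
rest 'acb' ignored (set empty)
final: {}; accept 1 not in set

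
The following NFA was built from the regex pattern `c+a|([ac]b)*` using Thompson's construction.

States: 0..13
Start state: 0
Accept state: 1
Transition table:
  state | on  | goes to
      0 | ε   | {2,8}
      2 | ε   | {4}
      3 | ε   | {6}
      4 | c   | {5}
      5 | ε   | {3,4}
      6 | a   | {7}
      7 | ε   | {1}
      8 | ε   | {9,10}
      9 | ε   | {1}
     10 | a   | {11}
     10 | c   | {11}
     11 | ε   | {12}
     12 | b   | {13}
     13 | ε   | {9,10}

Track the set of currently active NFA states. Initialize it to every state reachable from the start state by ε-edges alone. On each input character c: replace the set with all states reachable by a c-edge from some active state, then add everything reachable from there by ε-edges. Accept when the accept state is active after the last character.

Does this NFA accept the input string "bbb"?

Answer: REJECT

Trace:
start: ε-closure({0}) = {0,1,2,4,8,9,10}
'b' @ 1: {}  — dead — no transitions
rest 'bb' ignored (set empty)
after full input: {}  (accept=1 not in)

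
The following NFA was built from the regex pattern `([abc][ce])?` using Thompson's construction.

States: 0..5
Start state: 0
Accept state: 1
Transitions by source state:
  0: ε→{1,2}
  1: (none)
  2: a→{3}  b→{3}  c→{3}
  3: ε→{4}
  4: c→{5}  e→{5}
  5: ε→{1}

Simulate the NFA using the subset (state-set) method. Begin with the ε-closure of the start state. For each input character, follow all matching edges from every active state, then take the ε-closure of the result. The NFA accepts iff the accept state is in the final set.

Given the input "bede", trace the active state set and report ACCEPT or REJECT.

start: ε-closure({0}) = {0,1,2}
'b' @ 1: {3,4}
'e' @ 2: {1,5}  ✓accept
'd' @ 3: {}  — no active states
rest 'e' ignored (set empty)
after full input: {}  (accept=1 not in)

Answer: REJECT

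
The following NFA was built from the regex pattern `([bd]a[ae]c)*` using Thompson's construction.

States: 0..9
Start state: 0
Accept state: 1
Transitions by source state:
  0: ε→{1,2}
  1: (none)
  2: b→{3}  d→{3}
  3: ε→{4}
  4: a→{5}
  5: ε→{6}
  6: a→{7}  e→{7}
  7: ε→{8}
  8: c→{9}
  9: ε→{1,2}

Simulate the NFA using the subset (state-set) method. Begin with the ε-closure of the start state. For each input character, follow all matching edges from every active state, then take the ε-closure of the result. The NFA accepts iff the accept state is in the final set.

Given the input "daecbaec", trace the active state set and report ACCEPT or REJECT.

Answer: ACCEPT

Derivation:
S₀ = ε-closure({0}) = {0,1,2}
'd' @ 1: {3,4}
'a' @ 2: {5,6}
'e' @ 3: {7,8}
'c' @ 4: {1,2,9}  (accept∈set)
'b' @ 5: {3,4}
'a' @ 6: {5,6}
'e' @ 7: {7,8}
'c' @ 8: {1,2,9}  (accept∈set)
end set {1,2,9} — state 1 in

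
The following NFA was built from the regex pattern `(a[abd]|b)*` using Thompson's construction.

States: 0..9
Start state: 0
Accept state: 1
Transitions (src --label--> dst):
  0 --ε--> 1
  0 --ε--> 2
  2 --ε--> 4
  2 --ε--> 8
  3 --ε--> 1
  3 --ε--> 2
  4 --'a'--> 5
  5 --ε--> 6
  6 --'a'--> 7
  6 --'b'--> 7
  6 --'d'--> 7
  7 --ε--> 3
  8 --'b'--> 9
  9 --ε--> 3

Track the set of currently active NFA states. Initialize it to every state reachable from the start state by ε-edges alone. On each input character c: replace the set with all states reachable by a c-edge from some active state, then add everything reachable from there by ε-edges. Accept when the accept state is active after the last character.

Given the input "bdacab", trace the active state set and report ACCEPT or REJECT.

Answer: REJECT

Trace:
S₀ = ε-closure({0}) = {0,1,2,4,8}
'b' @ 1: {1,2,3,4,8,9}  ✓accept
'd' @ 2: {}  — dead — no transitions
rest 'acab' ignored (set empty)
after full input: {}  (accept=1 not in)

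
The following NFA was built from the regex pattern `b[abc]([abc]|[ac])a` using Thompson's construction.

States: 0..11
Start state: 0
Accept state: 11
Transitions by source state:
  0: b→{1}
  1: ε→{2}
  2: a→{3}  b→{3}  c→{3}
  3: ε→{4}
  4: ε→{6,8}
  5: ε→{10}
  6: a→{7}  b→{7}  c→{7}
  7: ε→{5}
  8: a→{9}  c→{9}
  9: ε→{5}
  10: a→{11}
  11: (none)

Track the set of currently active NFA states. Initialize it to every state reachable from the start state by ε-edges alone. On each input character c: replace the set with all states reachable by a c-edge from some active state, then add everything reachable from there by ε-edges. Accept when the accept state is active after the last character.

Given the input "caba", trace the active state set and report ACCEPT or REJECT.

S₀ = ε-closure({0}) = {0}
'c' @ 1: {}  — state set empty
rest 'aba' ignored (set empty)
final: {}; accept 11 not in set

Answer: REJECT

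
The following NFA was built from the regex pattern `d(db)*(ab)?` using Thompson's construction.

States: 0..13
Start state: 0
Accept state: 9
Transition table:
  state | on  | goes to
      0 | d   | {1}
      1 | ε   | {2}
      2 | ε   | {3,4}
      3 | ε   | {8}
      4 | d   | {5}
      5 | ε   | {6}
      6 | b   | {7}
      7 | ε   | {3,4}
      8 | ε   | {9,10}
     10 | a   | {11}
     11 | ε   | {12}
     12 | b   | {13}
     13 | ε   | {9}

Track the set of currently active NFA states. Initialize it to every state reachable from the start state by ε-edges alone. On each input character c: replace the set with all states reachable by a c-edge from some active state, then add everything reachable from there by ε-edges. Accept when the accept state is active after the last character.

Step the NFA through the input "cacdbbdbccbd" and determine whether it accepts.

Answer: REJECT

Derivation:
initial (ε-close {0}): {0}
'c' @ 1: {}  — dead — no transitions
rest 'acdbbdbccbd' ignored (set empty)
final: {}; accept 9 not in set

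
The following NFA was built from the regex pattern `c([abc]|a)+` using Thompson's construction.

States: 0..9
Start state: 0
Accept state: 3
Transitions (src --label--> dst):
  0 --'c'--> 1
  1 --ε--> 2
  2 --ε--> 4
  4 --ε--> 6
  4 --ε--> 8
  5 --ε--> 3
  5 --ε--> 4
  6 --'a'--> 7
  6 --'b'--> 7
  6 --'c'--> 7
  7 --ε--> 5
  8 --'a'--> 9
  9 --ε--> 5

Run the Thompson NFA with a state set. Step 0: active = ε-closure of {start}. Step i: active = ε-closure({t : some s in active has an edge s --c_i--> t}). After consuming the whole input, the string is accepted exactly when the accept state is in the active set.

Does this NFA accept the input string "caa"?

Answer: ACCEPT

Trace:
S₀ = ε-closure({0}) = {0}
'c' @ 1: {1,2,4,6,8}
'a' @ 2: {3,4,5,6,7,8,9}  [accepting]
'a' @ 3: {3,4,5,6,7,8,9}  [accepting]
end set {3,4,5,6,7,8,9} — state 3 in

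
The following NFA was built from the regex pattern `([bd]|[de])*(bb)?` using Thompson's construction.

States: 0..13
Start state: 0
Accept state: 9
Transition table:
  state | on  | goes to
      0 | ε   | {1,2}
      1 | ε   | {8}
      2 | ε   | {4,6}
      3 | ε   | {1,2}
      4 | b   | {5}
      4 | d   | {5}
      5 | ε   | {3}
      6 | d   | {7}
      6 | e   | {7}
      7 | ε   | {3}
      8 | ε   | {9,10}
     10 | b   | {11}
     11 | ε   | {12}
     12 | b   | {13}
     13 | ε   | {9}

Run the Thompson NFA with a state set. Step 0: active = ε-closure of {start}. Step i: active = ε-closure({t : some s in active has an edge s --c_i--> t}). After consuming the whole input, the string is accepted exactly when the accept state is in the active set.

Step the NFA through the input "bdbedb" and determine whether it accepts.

Answer: ACCEPT

Steps:
initial (ε-close {0}): {0,1,2,4,6,8,9,10}
'b' @ 1: {1,2,3,4,5,6,8,9,10,11,12}  [accepting]
'd' @ 2: {1,2,3,4,5,6,7,8,9,10}  [accepting]
'b' @ 3: {1,2,3,4,5,6,8,9,10,11,12}  [accepting]
'e' @ 4: {1,2,3,4,6,7,8,9,10}  [accepting]
'd' @ 5: {1,2,3,4,5,6,7,8,9,10}  [accepting]
'b' @ 6: {1,2,3,4,5,6,8,9,10,11,12}  [accepting]
end set {1,2,3,4,5,6,8,9,10,11,12} — state 9 in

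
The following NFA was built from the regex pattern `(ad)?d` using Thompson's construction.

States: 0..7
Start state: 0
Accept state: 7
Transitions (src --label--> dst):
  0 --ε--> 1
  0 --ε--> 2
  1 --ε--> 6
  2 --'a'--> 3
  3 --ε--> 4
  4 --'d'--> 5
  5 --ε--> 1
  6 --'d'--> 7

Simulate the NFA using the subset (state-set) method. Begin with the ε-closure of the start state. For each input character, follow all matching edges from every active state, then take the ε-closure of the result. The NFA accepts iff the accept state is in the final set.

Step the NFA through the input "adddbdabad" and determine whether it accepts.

initial (ε-close {0}): {0,1,2,6}
'a' @ 1: {3,4}
'd' @ 2: {1,5,6}
'd' @ 3: {7}  [accepting]
'd' @ 4: {}  — dead — no transitions
rest 'bdabad' ignored (set empty)
end set {} — state 7 not in

Answer: REJECT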